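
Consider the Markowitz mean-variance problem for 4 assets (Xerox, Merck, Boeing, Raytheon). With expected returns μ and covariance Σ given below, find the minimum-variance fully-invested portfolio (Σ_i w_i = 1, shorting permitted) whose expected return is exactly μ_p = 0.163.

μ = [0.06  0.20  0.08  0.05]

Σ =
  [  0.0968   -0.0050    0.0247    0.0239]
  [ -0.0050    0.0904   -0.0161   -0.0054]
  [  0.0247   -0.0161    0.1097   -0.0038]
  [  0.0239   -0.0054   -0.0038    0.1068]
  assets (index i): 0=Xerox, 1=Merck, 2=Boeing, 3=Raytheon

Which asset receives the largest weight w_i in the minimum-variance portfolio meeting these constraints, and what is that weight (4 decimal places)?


Merck (0.7080)

u=Σ⁻¹μ = [0.3476  2.4478  1.0293  0.5508]
v=Σ⁻¹𝟙 = [6.2533  13.7337  10.0357  9.0154]
a=μᵀu=0.620309  b=𝟙ᵀu=4.375556  c=𝟙ᵀv=39.038041  D=ac−b²=5.070161
λ₁=(c·0.163−b)/D = (39.038041·0.163−4.375556)/5.070161 = 0.392028
λ₂=(a−b·0.163)/D = (0.620309−4.375556·0.163)/5.070161 = -0.018324
w* = 0.392028·u + -0.018324·v:
  w_0 = 0.392028·0.3476 + -0.018324·6.2533 = 0.0217  (Xerox)
  w_1 = 0.392028·2.4478 + -0.018324·13.7337 = 0.7080  (Merck)
  w_2 = 0.392028·1.0293 + -0.018324·10.0357 = 0.2196  (Boeing)
  w_3 = 0.392028·0.5508 + -0.018324·9.0154 = 0.0507  (Raytheon)
Σw_i=1.0000  μᵀw=0.1630
σ²=wᵀΣw=λ₁·μ_p+λ₂ = 0.392028·0.163 + -0.018324 = 0.045576 ≈ 0.0456


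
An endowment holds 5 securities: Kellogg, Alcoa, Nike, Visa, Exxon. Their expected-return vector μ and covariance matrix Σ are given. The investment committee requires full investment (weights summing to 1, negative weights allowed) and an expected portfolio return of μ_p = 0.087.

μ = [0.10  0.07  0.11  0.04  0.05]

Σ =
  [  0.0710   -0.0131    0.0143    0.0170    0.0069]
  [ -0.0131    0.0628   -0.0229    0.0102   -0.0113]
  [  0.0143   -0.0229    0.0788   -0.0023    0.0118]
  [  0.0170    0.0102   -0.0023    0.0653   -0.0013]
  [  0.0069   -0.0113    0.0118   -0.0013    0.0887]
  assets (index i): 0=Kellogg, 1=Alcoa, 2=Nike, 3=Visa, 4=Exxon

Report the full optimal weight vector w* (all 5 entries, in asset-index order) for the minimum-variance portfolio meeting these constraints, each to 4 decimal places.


0.2441  0.3697  0.2907  0.0040  0.0915

g=Σ⁻¹μ = [1.4163  2.1147  1.6782  -0.0174  0.4994]
h=Σ⁻¹𝟙 = [12.1295  24.9913  16.2973  9.0550  11.4788]
a=μᵀg=0.498533  b=𝟙ᵀg=5.691185  c=𝟙ᵀh=73.951941  D=ac−b²=4.477877
λ₁=(c·0.087−b)/D = (73.951941·0.087−5.691185)/4.477877 = 0.165845
λ₂=(a−b·0.087)/D = (0.498533−5.691185·0.087)/4.477877 = 0.000759
w* = 0.165845·g + 0.000759·h:
  w_0 = 0.165845·1.4163 + 0.000759·12.1295 = 0.2441  (Kellogg)
  w_1 = 0.165845·2.1147 + 0.000759·24.9913 = 0.3697  (Alcoa)
  w_2 = 0.165845·1.6782 + 0.000759·16.2973 = 0.2907  (Nike)
  w_3 = 0.165845·-0.0174 + 0.000759·9.0550 = 0.0040  (Visa)
  w_4 = 0.165845·0.4994 + 0.000759·11.4788 = 0.0915  (Exxon)
Σw_i=1.0000  μᵀw=0.0870
σ²=wᵀΣw=λ₁·μ_p+λ₂ = 0.165845·0.087 + 0.000759 = 0.015188 ≈ 0.0152


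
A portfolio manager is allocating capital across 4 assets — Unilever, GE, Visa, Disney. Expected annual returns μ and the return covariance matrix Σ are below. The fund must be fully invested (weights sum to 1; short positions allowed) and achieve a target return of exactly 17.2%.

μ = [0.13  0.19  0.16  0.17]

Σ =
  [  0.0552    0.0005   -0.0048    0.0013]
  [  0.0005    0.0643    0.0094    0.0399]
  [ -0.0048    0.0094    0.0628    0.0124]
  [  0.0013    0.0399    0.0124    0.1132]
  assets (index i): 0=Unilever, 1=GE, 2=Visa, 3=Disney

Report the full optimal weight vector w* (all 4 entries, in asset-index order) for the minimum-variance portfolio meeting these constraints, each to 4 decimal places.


0.1479  0.5400  0.2883  0.0237

u=Σ⁻¹μ = [2.5256  2.3559  2.3113  0.3892]
v=Σ⁻¹𝟙 = [19.2576  11.3607  15.1119  2.9531]
a=μᵀu=1.211912  b=𝟙ᵀu=7.581940  c=𝟙ᵀv=48.683225  D=ac−b²=1.513947
λ₁=(c·0.172−b)/D = (48.683225·0.172−7.581940)/1.513947 = 0.522855
λ₂=(a−b·0.172)/D = (1.211912−7.581940·0.172)/1.513947 = -0.060889
w* = 0.522855·u + -0.060889·v:
  w_0 = 0.522855·2.5256 + -0.060889·19.2576 = 0.1479  (Unilever)
  w_1 = 0.522855·2.3559 + -0.060889·11.3607 = 0.5400  (GE)
  w_2 = 0.522855·2.3113 + -0.060889·15.1119 = 0.2883  (Visa)
  w_3 = 0.522855·0.3892 + -0.060889·2.9531 = 0.0237  (Disney)
Σw_i=1.0000  μᵀw=0.1720
σ²=wᵀΣw=λ₁·μ_p+λ₂ = 0.522855·0.172 + -0.060889 = 0.029042 ≈ 0.0290


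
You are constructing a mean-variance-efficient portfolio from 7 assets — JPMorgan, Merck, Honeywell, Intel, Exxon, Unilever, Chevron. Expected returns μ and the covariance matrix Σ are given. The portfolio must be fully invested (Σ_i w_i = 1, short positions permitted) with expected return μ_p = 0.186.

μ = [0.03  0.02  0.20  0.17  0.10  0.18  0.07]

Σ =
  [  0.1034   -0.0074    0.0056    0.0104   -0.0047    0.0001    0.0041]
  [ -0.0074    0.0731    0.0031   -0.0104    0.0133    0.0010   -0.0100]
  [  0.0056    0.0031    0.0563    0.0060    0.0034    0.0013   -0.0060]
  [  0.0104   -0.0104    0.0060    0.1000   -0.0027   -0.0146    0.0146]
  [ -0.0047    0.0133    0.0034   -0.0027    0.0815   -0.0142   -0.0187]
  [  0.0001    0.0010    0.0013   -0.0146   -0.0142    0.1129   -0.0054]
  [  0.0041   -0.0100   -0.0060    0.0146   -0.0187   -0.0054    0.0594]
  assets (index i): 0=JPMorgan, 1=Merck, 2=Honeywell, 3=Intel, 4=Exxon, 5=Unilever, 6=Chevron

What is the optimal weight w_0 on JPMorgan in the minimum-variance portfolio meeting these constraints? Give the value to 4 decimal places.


-0.0801

g=Σ⁻¹μ = [-0.0309  0.2450  3.4180  1.5936  1.9116  2.0935  1.9675]
h=Σ⁻¹𝟙 = [8.8201  15.0663  16.4623  8.3750  17.9743  13.0763  25.2143]
a=μᵀg=1.664205  b=𝟙ᵀg=11.198310  c=𝟙ᵀh=104.988588  D=ac−b²=49.320375
λ₁=(c·0.186−b)/D = (104.988588·0.186−11.198310)/49.320375 = 0.168887
λ₂=(a−b·0.186)/D = (1.664205−11.198310·0.186)/49.320375 = -0.008489
w* = 0.168887·g + -0.008489·h:
  w_0 = 0.168887·-0.0309 + -0.008489·8.8201 = -0.0801  (JPMorgan)
  w_1 = 0.168887·0.2450 + -0.008489·15.0663 = -0.0865  (Merck)
  w_2 = 0.168887·3.4180 + -0.008489·16.4623 = 0.4375  (Honeywell)
  w_3 = 0.168887·1.5936 + -0.008489·8.3750 = 0.1980  (Intel)
  w_4 = 0.168887·1.9116 + -0.008489·17.9743 = 0.1703  (Exxon)
  w_5 = 0.168887·2.0935 + -0.008489·13.0763 = 0.2426  (Unilever)
  w_6 = 0.168887·1.9675 + -0.008489·25.2143 = 0.1182  (Chevron)
Σw_i=1.0000  μᵀw=0.1860
σ²=wᵀΣw=λ₁·μ_p+λ₂ = 0.168887·0.186 + -0.008489 = 0.022924 ≈ 0.0229


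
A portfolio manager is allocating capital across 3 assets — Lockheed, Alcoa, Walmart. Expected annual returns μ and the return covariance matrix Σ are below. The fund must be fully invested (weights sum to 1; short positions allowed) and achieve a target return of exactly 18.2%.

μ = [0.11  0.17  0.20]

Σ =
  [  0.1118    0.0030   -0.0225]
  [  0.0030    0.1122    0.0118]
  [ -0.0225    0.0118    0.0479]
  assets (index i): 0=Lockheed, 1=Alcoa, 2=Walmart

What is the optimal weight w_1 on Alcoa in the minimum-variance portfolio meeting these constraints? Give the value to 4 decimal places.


0.1181

u=Σ⁻¹μ = [1.9342  0.9535  4.8490]
v=Σ⁻¹𝟙 = [14.0292  5.7991  26.0381]
a=μᵀu=1.344656  b=𝟙ᵀu=7.736686  c=𝟙ᵀv=45.866426  D=ac−b²=1.818246
λ₁=(c·0.182−b)/D = (45.866426·0.182−7.736686)/1.818246 = 0.336040
λ₂=(a−b·0.182)/D = (1.344656−7.736686·0.182)/1.818246 = -0.034880
w* = 0.336040·u + -0.034880·v:
  w_0 = 0.336040·1.9342 + -0.034880·14.0292 = 0.1606  (Lockheed)
  w_1 = 0.336040·0.9535 + -0.034880·5.7991 = 0.1181  (Alcoa)
  w_2 = 0.336040·4.8490 + -0.034880·26.0381 = 0.7212  (Walmart)
Σw_i=1.0000  μᵀw=0.1820
σ²=wᵀΣw=λ₁·μ_p+λ₂ = 0.336040·0.182 + -0.034880 = 0.026279 ≈ 0.0263


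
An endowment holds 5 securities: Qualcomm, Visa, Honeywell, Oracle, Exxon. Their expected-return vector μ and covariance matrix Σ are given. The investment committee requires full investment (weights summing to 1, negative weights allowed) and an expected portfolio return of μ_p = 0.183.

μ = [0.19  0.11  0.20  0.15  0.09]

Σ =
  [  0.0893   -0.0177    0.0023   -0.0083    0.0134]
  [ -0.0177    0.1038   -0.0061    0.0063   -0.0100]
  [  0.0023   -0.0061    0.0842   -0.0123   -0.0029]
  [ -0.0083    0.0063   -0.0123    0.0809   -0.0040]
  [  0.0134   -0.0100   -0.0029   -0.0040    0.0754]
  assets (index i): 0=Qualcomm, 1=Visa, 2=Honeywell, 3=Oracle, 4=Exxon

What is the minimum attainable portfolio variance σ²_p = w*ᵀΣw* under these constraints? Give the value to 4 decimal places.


0.0243

x=Σ⁻¹μ = [2.4200  1.6060  2.8279  2.4674  1.2162]
y=Σ⁻¹𝟙 = [12.7367  13.1152  15.2547  15.6656  14.1563]
a=μᵀx=1.681605  b=𝟙ᵀx=10.537493  c=𝟙ᵀy=70.928503  D=ac−b²=8.234938
λ₁=(c·0.183−b)/D = (70.928503·0.183−10.537493)/8.234938 = 0.296593
λ₂=(a−b·0.183)/D = (1.681605−10.537493·0.183)/8.234938 = -0.029965
w* = 0.296593·x + -0.029965·y:
  w_0 = 0.296593·2.4200 + -0.029965·12.7367 = 0.3361  (Qualcomm)
  w_1 = 0.296593·1.6060 + -0.029965·13.1152 = 0.0833  (Visa)
  w_2 = 0.296593·2.8279 + -0.029965·15.2547 = 0.3816  (Honeywell)
  w_3 = 0.296593·2.4674 + -0.029965·15.6656 = 0.2624  (Oracle)
  w_4 = 0.296593·1.2162 + -0.029965·14.1563 = -0.0635  (Exxon)
Σw_i=1.0000  μᵀw=0.1830
σ²=wᵀΣw=λ₁·μ_p+λ₂ = 0.296593·0.183 + -0.029965 = 0.024312 ≈ 0.0243


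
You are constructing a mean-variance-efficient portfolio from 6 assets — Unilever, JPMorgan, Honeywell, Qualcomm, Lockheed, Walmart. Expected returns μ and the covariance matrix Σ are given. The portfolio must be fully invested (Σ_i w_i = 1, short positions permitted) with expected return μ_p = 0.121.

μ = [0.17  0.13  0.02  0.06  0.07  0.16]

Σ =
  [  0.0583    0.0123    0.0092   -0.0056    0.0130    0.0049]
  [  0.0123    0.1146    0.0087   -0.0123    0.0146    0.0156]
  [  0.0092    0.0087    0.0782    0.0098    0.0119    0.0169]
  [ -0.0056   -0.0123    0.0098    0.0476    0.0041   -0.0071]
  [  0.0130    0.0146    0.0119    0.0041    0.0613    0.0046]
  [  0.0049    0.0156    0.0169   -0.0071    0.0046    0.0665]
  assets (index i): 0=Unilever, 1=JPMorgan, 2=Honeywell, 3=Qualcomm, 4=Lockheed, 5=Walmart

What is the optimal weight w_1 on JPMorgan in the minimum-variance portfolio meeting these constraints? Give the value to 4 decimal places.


0.0966

g=Σ⁻¹μ = [2.8869  0.7918  -1.0428  2.3774  0.1960  2.5128]
h=Σ⁻¹𝟙 = [14.6885  6.7006  2.9168  25.2030  8.3180  13.7576]
a=μᵀg=1.131269  b=𝟙ᵀg=7.722119  c=𝟙ᵀh=71.584535  D=ac−b²=21.350214
λ₁=(c·0.121−b)/D = (71.584535·0.121−7.722119)/21.350214 = 0.044009
λ₂=(a−b·0.121)/D = (1.131269−7.722119·0.121)/21.350214 = 0.009222
w* = 0.044009·g + 0.009222·h:
  w_0 = 0.044009·2.8869 + 0.009222·14.6885 = 0.2625  (Unilever)
  w_1 = 0.044009·0.7918 + 0.009222·6.7006 = 0.0966  (JPMorgan)
  w_2 = 0.044009·-1.0428 + 0.009222·2.9168 = -0.0190  (Honeywell)
  w_3 = 0.044009·2.3774 + 0.009222·25.2030 = 0.3370  (Qualcomm)
  w_4 = 0.044009·0.1960 + 0.009222·8.3180 = 0.0853  (Lockheed)
  w_5 = 0.044009·2.5128 + 0.009222·13.7576 = 0.2375  (Walmart)
Σw_i=1.0000  μᵀw=0.1210
σ²=wᵀΣw=λ₁·μ_p+λ₂ = 0.044009·0.121 + 0.009222 = 0.014547 ≈ 0.0145


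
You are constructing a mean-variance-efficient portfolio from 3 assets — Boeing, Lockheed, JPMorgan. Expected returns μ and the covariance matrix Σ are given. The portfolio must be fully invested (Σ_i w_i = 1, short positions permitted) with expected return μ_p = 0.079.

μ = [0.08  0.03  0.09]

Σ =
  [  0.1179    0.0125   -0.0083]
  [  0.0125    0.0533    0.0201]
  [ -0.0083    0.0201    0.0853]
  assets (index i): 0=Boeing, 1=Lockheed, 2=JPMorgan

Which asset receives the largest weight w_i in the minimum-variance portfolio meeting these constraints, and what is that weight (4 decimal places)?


JPMorgan (0.5159)

u=Σ⁻¹μ = [0.7637  -0.0463  1.1403]
v=Σ⁻¹𝟙 = [7.7115  13.4439  9.3058]
a=μᵀu=0.162338  b=𝟙ᵀu=1.857760  c=𝟙ᵀv=30.461209  D=ac−b²=1.493747
λ₁=(c·0.079−b)/D = (30.461209·0.079−1.857760)/1.493747 = 0.367315
λ₂=(a−b·0.079)/D = (0.162338−1.857760·0.079)/1.493747 = 0.010427
w* = 0.367315·u + 0.010427·v:
  w_0 = 0.367315·0.7637 + 0.010427·7.7115 = 0.3609  (Boeing)
  w_1 = 0.367315·-0.0463 + 0.010427·13.4439 = 0.1232  (Lockheed)
  w_2 = 0.367315·1.1403 + 0.010427·9.3058 = 0.5159  (JPMorgan)
Σw_i=1.0000  μᵀw=0.0790
σ²=wᵀΣw=λ₁·μ_p+λ₂ = 0.367315·0.079 + 0.010427 = 0.039445 ≈ 0.0394


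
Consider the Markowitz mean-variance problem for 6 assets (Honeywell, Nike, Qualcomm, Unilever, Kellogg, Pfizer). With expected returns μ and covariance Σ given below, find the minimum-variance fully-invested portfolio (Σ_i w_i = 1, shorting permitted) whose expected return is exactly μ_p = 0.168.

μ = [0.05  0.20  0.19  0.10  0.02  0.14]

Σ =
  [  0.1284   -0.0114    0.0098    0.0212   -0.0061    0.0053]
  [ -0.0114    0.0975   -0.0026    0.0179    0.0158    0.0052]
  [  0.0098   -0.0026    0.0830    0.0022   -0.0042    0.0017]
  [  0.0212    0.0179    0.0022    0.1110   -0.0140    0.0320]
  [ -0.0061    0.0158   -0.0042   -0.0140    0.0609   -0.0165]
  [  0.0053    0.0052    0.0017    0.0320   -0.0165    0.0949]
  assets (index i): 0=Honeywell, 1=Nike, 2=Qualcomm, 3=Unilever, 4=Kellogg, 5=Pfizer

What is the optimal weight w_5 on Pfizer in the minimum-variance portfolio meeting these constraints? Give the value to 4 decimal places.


0.2069

g=Σ⁻¹μ = [0.3318  1.9912  2.3015  0.1376  0.3954  1.3287]
h=Σ⁻¹𝟙 = [6.9984  6.3895  12.0848  5.7725  20.6658  11.2266]
a=μᵀg=1.059812  b=𝟙ᵀg=6.486225  c=𝟙ᵀh=63.137577  D=ac−b²=24.842843
λ₁=(c·0.168−b)/D = (63.137577·0.168−6.486225)/24.842843 = 0.165878
λ₂=(a−b·0.168)/D = (1.059812−6.486225·0.168)/24.842843 = -0.001203
w* = 0.165878·g + -0.001203·h:
  w_0 = 0.165878·0.3318 + -0.001203·6.9984 = 0.0466  (Honeywell)
  w_1 = 0.165878·1.9912 + -0.001203·6.3895 = 0.3226  (Nike)
  w_2 = 0.165878·2.3015 + -0.001203·12.0848 = 0.3672  (Qualcomm)
  w_3 = 0.165878·0.1376 + -0.001203·5.7725 = 0.0159  (Unilever)
  w_4 = 0.165878·0.3954 + -0.001203·20.6658 = 0.0407  (Kellogg)
  w_5 = 0.165878·1.3287 + -0.001203·11.2266 = 0.2069  (Pfizer)
Σw_i=1.0000  μᵀw=0.1680
σ²=wᵀΣw=λ₁·μ_p+λ₂ = 0.165878·0.168 + -0.001203 = 0.026665 ≈ 0.0267


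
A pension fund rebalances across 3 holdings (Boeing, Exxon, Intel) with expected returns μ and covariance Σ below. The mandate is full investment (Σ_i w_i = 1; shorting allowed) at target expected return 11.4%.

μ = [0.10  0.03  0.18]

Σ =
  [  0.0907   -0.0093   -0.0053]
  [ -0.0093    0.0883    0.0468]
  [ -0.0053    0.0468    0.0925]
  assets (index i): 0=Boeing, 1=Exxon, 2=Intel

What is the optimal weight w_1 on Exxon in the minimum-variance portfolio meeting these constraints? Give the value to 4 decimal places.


0.2086

p=Σ⁻¹μ = [1.1598  -0.8263  2.4304]
q=Σ⁻¹𝟙 = [12.3486  8.9101  7.0103]
a=μᵀp=0.528675  b=𝟙ᵀp=2.764024  c=𝟙ᵀq=28.269004  D=ac−b²=7.305297
λ₁=(c·0.114−b)/D = (28.269004·0.114−2.764024)/7.305297 = 0.062782
λ₂=(a−b·0.114)/D = (0.528675−2.764024·0.114)/7.305297 = 0.029236
w* = 0.062782·p + 0.029236·q:
  w_0 = 0.062782·1.1598 + 0.029236·12.3486 = 0.4338  (Boeing)
  w_1 = 0.062782·-0.8263 + 0.029236·8.9101 = 0.2086  (Exxon)
  w_2 = 0.062782·2.4304 + 0.029236·7.0103 = 0.3575  (Intel)
Σw_i=1.0000  μᵀw=0.1140
σ²=wᵀΣw=λ₁·μ_p+λ₂ = 0.062782·0.114 + 0.029236 = 0.036393 ≈ 0.0364


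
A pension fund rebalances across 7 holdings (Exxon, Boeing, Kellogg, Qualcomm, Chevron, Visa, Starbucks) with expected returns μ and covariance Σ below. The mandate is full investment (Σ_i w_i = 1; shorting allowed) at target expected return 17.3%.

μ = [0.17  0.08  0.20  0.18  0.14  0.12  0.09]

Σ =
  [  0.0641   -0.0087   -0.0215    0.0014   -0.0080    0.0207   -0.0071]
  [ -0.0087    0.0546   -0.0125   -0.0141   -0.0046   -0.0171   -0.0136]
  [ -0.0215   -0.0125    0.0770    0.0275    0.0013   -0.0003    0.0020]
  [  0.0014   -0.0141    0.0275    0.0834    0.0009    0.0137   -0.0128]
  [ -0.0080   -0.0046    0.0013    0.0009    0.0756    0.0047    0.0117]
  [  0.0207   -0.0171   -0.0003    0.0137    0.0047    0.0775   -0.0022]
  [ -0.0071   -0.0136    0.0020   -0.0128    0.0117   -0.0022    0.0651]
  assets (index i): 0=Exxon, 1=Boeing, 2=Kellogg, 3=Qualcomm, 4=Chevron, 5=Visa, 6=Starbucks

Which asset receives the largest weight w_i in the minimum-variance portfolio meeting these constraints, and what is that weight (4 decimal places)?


Exxon (0.3873)

u=Σ⁻¹μ = [4.8580  4.7957  3.9748  1.8291  2.0731  0.9551  2.8114]
v=Σ⁻¹𝟙 = [29.5636  43.5464  22.5988  13.4837  13.4142  12.2903  27.6439]
a=μᵀu=2.991577  b=𝟙ᵀu=21.297125  c=𝟙ᵀv=162.540941  D=ac−b²=32.686275
λ₁=(c·0.173−b)/D = (162.540941·0.173−21.297125)/32.686275 = 0.208725
λ₂=(a−b·0.173)/D = (2.991577−21.297125·0.173)/32.686275 = -0.021196
w* = 0.208725·u + -0.021196·v:
  w_0 = 0.208725·4.8580 + -0.021196·29.5636 = 0.3873  (Exxon)
  w_1 = 0.208725·4.7957 + -0.021196·43.5464 = 0.0780  (Boeing)
  w_2 = 0.208725·3.9748 + -0.021196·22.5988 = 0.3506  (Kellogg)
  w_3 = 0.208725·1.8291 + -0.021196·13.4837 = 0.0960  (Qualcomm)
  w_4 = 0.208725·2.0731 + -0.021196·13.4142 = 0.1484  (Chevron)
  w_5 = 0.208725·0.9551 + -0.021196·12.2903 = -0.0612  (Visa)
  w_6 = 0.208725·2.8114 + -0.021196·27.6439 = 0.0009  (Starbucks)
Σw_i=1.0000  μᵀw=0.1730
σ²=wᵀΣw=λ₁·μ_p+λ₂ = 0.208725·0.173 + -0.021196 = 0.014913 ≈ 0.0149


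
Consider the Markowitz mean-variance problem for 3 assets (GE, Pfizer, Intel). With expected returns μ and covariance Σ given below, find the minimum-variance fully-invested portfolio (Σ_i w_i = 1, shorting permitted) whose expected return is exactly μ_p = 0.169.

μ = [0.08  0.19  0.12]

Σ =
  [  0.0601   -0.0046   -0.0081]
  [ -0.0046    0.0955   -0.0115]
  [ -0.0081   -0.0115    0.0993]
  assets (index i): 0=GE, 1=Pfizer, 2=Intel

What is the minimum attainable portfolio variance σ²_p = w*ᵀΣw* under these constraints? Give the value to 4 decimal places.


g=Σ⁻¹μ = [1.7218  2.2665  1.6114]
h=Σ⁻¹𝟙 = [19.4066  12.9904  13.1579]
a=μᵀg=0.761744  b=𝟙ᵀg=5.599661  c=𝟙ᵀh=45.554951  D=ac−b²=3.345001
λ₁=(c·0.169−b)/D = (45.554951·0.169−5.599661)/3.345001 = 0.627541
λ₂=(a−b·0.169)/D = (0.761744−5.599661·0.169)/3.345001 = -0.055186
w* = 0.627541·g + -0.055186·h:
  w_0 = 0.627541·1.7218 + -0.055186·19.4066 = 0.0095  (GE)
  w_1 = 0.627541·2.2665 + -0.055186·12.9904 = 0.7054  (Pfizer)
  w_2 = 0.627541·1.6114 + -0.055186·13.1579 = 0.2851  (Intel)
Σw_i=1.0000  μᵀw=0.1690
σ²=wᵀΣw=λ₁·μ_p+λ₂ = 0.627541·0.169 + -0.055186 = 0.050868 ≈ 0.0509

0.0509


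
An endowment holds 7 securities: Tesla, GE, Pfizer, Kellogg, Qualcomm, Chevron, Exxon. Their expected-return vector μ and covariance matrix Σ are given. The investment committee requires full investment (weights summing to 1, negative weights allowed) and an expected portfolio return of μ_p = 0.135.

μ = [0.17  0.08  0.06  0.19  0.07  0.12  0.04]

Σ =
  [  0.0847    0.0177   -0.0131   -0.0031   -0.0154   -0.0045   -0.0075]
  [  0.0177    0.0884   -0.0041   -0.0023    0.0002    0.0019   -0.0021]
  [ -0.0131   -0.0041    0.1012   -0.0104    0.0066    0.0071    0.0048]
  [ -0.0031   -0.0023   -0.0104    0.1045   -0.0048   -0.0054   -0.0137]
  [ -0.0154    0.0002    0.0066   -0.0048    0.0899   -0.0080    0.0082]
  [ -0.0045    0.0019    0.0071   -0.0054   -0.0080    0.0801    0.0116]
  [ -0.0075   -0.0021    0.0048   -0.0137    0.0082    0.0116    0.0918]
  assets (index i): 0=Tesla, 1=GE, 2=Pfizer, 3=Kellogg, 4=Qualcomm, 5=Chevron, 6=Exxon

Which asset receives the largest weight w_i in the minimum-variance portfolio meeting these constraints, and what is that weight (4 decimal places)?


u=Σ⁻¹μ = [2.5263  0.4736  0.9283  2.2267  1.3623  1.7466  0.5943]
v=Σ⁻¹𝟙 = [16.4546  8.8720  11.4822  14.1569  13.9759  12.9276  11.0710]
a=μᵀu=1.274864  b=𝟙ᵀu=9.858236  c=𝟙ᵀv=88.940048  D=ac−b²=16.201620
λ₁=(c·0.135−b)/D = (88.940048·0.135−9.858236)/16.201620 = 0.132621
λ₂=(a−b·0.135)/D = (1.274864−9.858236·0.135)/16.201620 = -0.003456
w* = 0.132621·u + -0.003456·v:
  w_0 = 0.132621·2.5263 + -0.003456·16.4546 = 0.2782  (Tesla)
  w_1 = 0.132621·0.4736 + -0.003456·8.8720 = 0.0321  (GE)
  w_2 = 0.132621·0.9283 + -0.003456·11.4822 = 0.0834  (Pfizer)
  w_3 = 0.132621·2.2267 + -0.003456·14.1569 = 0.2464  (Kellogg)
  w_4 = 0.132621·1.3623 + -0.003456·13.9759 = 0.1324  (Qualcomm)
  w_5 = 0.132621·1.7466 + -0.003456·12.9276 = 0.1870  (Chevron)
  w_6 = 0.132621·0.5943 + -0.003456·11.0710 = 0.0406  (Exxon)
Σw_i=1.0000  μᵀw=0.1350
σ²=wᵀΣw=λ₁·μ_p+λ₂ = 0.132621·0.135 + -0.003456 = 0.014447 ≈ 0.0144

Tesla (0.2782)


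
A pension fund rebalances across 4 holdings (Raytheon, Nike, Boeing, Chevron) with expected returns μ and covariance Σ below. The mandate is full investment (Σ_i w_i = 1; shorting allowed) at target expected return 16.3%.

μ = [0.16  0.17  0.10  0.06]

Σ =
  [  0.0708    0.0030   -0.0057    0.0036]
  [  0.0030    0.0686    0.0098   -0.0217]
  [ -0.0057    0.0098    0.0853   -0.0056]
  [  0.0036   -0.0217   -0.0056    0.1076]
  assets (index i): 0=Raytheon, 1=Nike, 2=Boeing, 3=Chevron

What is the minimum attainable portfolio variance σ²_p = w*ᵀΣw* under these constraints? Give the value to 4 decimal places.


g=Σ⁻¹μ = [2.1856  2.5610  1.0936  1.0579]
h=Σ⁻¹𝟙 = [13.7177  16.3491  11.5978  12.7355]
a=μᵀg=0.957898  b=𝟙ᵀg=6.898084  c=𝟙ᵀh=54.400049  D=ac−b²=4.526117
λ₁=(c·0.163−b)/D = (54.400049·0.163−6.898084)/4.526117 = 0.435058
λ₂=(a−b·0.163)/D = (0.957898−6.898084·0.163)/4.526117 = -0.036784
w* = 0.435058·g + -0.036784·h:
  w_0 = 0.435058·2.1856 + -0.036784·13.7177 = 0.4463  (Raytheon)
  w_1 = 0.435058·2.5610 + -0.036784·16.3491 = 0.5128  (Nike)
  w_2 = 0.435058·1.0936 + -0.036784·11.5978 = 0.0492  (Boeing)
  w_3 = 0.435058·1.0579 + -0.036784·12.7355 = -0.0082  (Chevron)
Σw_i=1.0000  μᵀw=0.1630
σ²=wᵀΣw=λ₁·μ_p+λ₂ = 0.435058·0.163 + -0.036784 = 0.034130 ≈ 0.0341

0.0341


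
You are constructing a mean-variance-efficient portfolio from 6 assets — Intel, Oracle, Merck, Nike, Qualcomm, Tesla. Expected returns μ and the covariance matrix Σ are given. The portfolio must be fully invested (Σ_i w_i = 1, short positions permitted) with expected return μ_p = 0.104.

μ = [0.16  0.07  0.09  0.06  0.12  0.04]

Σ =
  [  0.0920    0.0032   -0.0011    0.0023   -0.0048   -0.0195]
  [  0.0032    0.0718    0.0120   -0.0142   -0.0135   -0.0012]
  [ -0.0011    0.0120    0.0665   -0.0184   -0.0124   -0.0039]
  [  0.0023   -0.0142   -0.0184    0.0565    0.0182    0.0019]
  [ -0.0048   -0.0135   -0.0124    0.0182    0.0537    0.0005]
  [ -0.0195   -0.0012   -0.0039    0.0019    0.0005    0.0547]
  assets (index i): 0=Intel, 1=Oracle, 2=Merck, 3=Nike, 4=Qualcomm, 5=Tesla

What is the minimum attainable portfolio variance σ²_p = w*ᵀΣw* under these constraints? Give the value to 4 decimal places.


0.0100

p=Σ⁻¹μ = [2.1891  1.2972  2.0615  0.9869  2.8828  1.6265]
q=Σ⁻¹𝟙 = [16.5465  18.1124  23.6006  21.0937  22.7192  25.3199]
a=μᵀp=1.096817  b=𝟙ᵀp=11.044080  c=𝟙ᵀq=127.392225  D=ac−b²=17.754245
λ₁=(c·0.104−b)/D = (127.392225·0.104−11.044080)/17.754245 = 0.124179
λ₂=(a−b·0.104)/D = (1.096817−11.044080·0.104)/17.754245 = -0.002916
w* = 0.124179·p + -0.002916·q:
  w_0 = 0.124179·2.1891 + -0.002916·16.5465 = 0.2236  (Intel)
  w_1 = 0.124179·1.2972 + -0.002916·18.1124 = 0.1083  (Oracle)
  w_2 = 0.124179·2.0615 + -0.002916·23.6006 = 0.1872  (Merck)
  w_3 = 0.124179·0.9869 + -0.002916·21.0937 = 0.0610  (Nike)
  w_4 = 0.124179·2.8828 + -0.002916·22.7192 = 0.2917  (Qualcomm)
  w_5 = 0.124179·1.6265 + -0.002916·25.3199 = 0.1281  (Tesla)
Σw_i=1.0000  μᵀw=0.1040
σ²=wᵀΣw=λ₁·μ_p+λ₂ = 0.124179·0.104 + -0.002916 = 0.009999 ≈ 0.0100


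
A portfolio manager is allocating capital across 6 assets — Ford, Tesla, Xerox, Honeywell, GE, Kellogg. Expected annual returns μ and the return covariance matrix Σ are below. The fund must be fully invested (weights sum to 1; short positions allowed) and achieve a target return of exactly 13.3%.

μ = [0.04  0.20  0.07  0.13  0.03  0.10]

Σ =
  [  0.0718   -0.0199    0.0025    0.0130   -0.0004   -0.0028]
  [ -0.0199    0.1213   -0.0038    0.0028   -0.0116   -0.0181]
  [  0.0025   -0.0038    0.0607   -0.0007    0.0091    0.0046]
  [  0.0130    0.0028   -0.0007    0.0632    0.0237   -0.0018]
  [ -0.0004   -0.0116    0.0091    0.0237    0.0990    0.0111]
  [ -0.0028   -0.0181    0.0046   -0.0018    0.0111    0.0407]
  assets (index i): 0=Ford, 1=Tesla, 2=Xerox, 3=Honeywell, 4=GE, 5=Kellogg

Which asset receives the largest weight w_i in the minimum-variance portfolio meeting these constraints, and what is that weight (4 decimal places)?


g=Σ⁻¹μ = [0.9238  2.2872  1.0700  2.0370  -0.4172  3.6207]
h=Σ⁻¹𝟙 = [17.2231  16.2788  13.8718  10.7878  4.7898  30.5973]
a=μᵀg=1.183663  b=𝟙ᵀg=9.521549  c=𝟙ᵀh=93.548588  D=ac−b²=20.070082
λ₁=(c·0.133−b)/D = (93.548588·0.133−9.521549)/20.070082 = 0.145511
λ₂=(a−b·0.133)/D = (1.183663−9.521549·0.133)/20.070082 = -0.004121
w* = 0.145511·g + -0.004121·h:
  w_0 = 0.145511·0.9238 + -0.004121·17.2231 = 0.0635  (Ford)
  w_1 = 0.145511·2.2872 + -0.004121·16.2788 = 0.2657  (Tesla)
  w_2 = 0.145511·1.0700 + -0.004121·13.8718 = 0.0985  (Xerox)
  w_3 = 0.145511·2.0370 + -0.004121·10.7878 = 0.2520  (Honeywell)
  w_4 = 0.145511·-0.4172 + -0.004121·4.7898 = -0.0804  (GE)
  w_5 = 0.145511·3.6207 + -0.004121·30.5973 = 0.4008  (Kellogg)
Σw_i=1.0000  μᵀw=0.1330
σ²=wᵀΣw=λ₁·μ_p+λ₂ = 0.145511·0.133 + -0.004121 = 0.015232 ≈ 0.0152

Kellogg (0.4008)


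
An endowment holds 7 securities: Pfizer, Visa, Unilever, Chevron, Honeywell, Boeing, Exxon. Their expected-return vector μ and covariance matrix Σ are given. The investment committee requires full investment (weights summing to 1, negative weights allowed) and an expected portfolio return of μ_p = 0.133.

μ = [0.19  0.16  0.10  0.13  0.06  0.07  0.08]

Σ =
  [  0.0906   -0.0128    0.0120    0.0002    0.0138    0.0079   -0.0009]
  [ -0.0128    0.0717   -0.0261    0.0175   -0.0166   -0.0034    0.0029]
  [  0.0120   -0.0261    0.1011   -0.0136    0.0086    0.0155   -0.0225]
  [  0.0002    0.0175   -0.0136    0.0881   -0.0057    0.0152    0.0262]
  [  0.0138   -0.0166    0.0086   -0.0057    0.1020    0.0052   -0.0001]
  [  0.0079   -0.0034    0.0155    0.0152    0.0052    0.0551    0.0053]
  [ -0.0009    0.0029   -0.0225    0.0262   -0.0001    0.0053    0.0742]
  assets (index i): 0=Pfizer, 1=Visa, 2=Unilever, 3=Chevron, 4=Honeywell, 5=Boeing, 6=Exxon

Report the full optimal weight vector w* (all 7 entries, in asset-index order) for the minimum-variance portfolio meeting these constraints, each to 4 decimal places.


u=Σ⁻¹μ = [2.1936  3.2359  1.8479  0.7408  0.6924  0.2448  1.2605]
v=Σ⁻¹𝟙 = [9.8025  23.0133  16.1736  3.5359  10.5555  10.1375  15.6426]
a=μᵀu=1.375150  b=𝟙ᵀu=10.215975  c=𝟙ᵀv=88.860730  D=ac−b²=17.830724
λ₁=(c·0.133−b)/D = (88.860730·0.133−10.215975)/17.830724 = 0.089873
λ₂=(a−b·0.133)/D = (1.375150−10.215975·0.133)/17.830724 = 0.000921
w* = 0.089873·u + 0.000921·v:
  w_0 = 0.089873·2.1936 + 0.000921·9.8025 = 0.2062  (Pfizer)
  w_1 = 0.089873·3.2359 + 0.000921·23.0133 = 0.3120  (Visa)
  w_2 = 0.089873·1.8479 + 0.000921·16.1736 = 0.1810  (Unilever)
  w_3 = 0.089873·0.7408 + 0.000921·3.5359 = 0.0698  (Chevron)
  w_4 = 0.089873·0.6924 + 0.000921·10.5555 = 0.0720  (Honeywell)
  w_5 = 0.089873·0.2448 + 0.000921·10.1375 = 0.0313  (Boeing)
  w_6 = 0.089873·1.2605 + 0.000921·15.6426 = 0.1277  (Exxon)
Σw_i=1.0000  μᵀw=0.1330
σ²=wᵀΣw=λ₁·μ_p+λ₂ = 0.089873·0.133 + 0.000921 = 0.012874 ≈ 0.0129

0.2062  0.3120  0.1810  0.0698  0.0720  0.0313  0.1277


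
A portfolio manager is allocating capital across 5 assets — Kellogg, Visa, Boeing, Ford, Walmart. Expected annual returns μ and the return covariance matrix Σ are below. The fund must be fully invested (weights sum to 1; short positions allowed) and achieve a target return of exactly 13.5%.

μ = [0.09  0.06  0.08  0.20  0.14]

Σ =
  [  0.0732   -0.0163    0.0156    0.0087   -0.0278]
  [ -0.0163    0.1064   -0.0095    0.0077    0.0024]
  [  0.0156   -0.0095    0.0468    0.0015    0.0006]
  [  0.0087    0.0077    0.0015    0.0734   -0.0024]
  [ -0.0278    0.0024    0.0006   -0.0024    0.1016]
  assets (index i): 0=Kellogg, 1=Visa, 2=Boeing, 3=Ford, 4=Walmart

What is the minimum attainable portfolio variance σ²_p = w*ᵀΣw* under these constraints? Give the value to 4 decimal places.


x=Σ⁻¹μ = [1.5136  0.6838  1.2398  2.5081  1.8279]
y=Σ⁻¹𝟙 = [16.8470  12.4893  17.7698  10.4213  14.2984]
a=μᵀx=1.033962  b=𝟙ᵀx=7.773209  c=𝟙ᵀy=71.825740  D=ac−b²=13.842307
λ₁=(c·0.135−b)/D = (71.825740·0.135−7.773209)/13.842307 = 0.138941
λ₂=(a−b·0.135)/D = (1.033962−7.773209·0.135)/13.842307 = -0.001114
w* = 0.138941·x + -0.001114·y:
  w_0 = 0.138941·1.5136 + -0.001114·16.8470 = 0.1915  (Kellogg)
  w_1 = 0.138941·0.6838 + -0.001114·12.4893 = 0.0811  (Visa)
  w_2 = 0.138941·1.2398 + -0.001114·17.7698 = 0.1525  (Boeing)
  w_3 = 0.138941·2.5081 + -0.001114·10.4213 = 0.3369  (Ford)
  w_4 = 0.138941·1.8279 + -0.001114·14.2984 = 0.2380  (Walmart)
Σw_i=1.0000  μᵀw=0.1350
σ²=wᵀΣw=λ₁·μ_p+λ₂ = 0.138941·0.135 + -0.001114 = 0.017643 ≈ 0.0176

0.0176


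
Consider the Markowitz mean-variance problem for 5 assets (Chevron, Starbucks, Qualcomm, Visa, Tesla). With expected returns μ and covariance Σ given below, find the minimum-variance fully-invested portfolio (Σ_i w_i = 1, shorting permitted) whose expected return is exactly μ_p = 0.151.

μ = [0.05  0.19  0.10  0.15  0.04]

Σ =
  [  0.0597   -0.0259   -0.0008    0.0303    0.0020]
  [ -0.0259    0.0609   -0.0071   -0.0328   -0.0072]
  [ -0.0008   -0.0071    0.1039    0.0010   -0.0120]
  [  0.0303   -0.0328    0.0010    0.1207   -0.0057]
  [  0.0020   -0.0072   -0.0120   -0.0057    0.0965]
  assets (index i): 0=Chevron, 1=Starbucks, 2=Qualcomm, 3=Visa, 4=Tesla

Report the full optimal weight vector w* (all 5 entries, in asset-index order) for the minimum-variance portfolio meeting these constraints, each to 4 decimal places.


u=Σ⁻¹μ = [2.0651  5.5174  1.4605  2.2634  1.0987]
v=Σ⁻¹𝟙 = [26.5033  37.8588  14.0420  12.5177  15.1236]
a=μᵀu=1.681073  b=𝟙ᵀu=12.405141  c=𝟙ᵀv=106.045441  D=ac−b²=24.382589
λ₁=(c·0.151−b)/D = (106.045441·0.151−12.405141)/24.382589 = 0.147963
λ₂=(a−b·0.151)/D = (1.681073−12.405141·0.151)/24.382589 = -0.007879
w* = 0.147963·u + -0.007879·v:
  w_0 = 0.147963·2.0651 + -0.007879·26.5033 = 0.0968  (Chevron)
  w_1 = 0.147963·5.5174 + -0.007879·37.8588 = 0.5181  (Starbucks)
  w_2 = 0.147963·1.4605 + -0.007879·14.0420 = 0.1055  (Qualcomm)
  w_3 = 0.147963·2.2634 + -0.007879·12.5177 = 0.2363  (Visa)
  w_4 = 0.147963·1.0987 + -0.007879·15.1236 = 0.0434  (Tesla)
Σw_i=1.0000  μᵀw=0.1510
σ²=wᵀΣw=λ₁·μ_p+λ₂ = 0.147963·0.151 + -0.007879 = 0.014464 ≈ 0.0145

0.0968  0.5181  0.1055  0.2363  0.0434


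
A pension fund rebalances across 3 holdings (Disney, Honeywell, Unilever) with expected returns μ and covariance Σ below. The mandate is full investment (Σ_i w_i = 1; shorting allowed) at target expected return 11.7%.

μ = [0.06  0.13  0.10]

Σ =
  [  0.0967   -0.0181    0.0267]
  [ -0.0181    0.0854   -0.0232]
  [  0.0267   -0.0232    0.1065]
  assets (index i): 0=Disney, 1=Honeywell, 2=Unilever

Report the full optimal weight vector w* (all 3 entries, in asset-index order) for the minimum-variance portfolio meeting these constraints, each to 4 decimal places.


g=Σ⁻¹μ = [0.6597  1.9900  1.2071]
h=Σ⁻¹𝟙 = [10.6150  16.7803  10.3839]
a=μᵀg=0.418986  b=𝟙ᵀg=3.856728  c=𝟙ᵀh=37.779206  D=ac−b²=0.954594
λ₁=(c·0.117−b)/D = (37.779206·0.117−3.856728)/0.954594 = 0.590240
λ₂=(a−b·0.117)/D = (0.418986−3.856728·0.117)/0.954594 = -0.033786
w* = 0.590240·g + -0.033786·h:
  w_0 = 0.590240·0.6597 + -0.033786·10.6150 = 0.0307  (Disney)
  w_1 = 0.590240·1.9900 + -0.033786·16.7803 = 0.6076  (Honeywell)
  w_2 = 0.590240·1.2071 + -0.033786·10.3839 = 0.3616  (Unilever)
Σw_i=1.0000  μᵀw=0.1170
σ²=wᵀΣw=λ₁·μ_p+λ₂ = 0.590240·0.117 + -0.033786 = 0.035272 ≈ 0.0353

0.0307  0.6076  0.3616


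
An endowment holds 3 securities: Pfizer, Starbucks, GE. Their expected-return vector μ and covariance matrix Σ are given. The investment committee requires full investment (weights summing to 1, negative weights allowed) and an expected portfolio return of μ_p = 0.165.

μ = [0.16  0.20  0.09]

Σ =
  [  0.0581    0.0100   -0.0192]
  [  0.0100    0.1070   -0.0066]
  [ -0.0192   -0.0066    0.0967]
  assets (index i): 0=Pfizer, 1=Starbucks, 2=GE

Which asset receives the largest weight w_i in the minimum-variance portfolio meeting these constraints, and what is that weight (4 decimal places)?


Pfizer (0.4798)

p=Σ⁻¹μ = [3.0060  1.6896  1.6429]
q=Σ⁻¹𝟙 = [20.7437  8.3341  15.0288]
a=μᵀp=0.966728  b=𝟙ᵀp=6.338419  c=𝟙ᵀq=44.106686  D=ac−b²=2.463626
λ₁=(c·0.165−b)/D = (44.106686·0.165−6.338419)/2.463626 = 0.381220
λ₂=(a−b·0.165)/D = (0.966728−6.338419·0.165)/2.463626 = -0.032112
w* = 0.381220·p + -0.032112·q:
  w_0 = 0.381220·3.0060 + -0.032112·20.7437 = 0.4798  (Pfizer)
  w_1 = 0.381220·1.6896 + -0.032112·8.3341 = 0.3765  (Starbucks)
  w_2 = 0.381220·1.6429 + -0.032112·15.0288 = 0.1437  (GE)
Σw_i=1.0000  μᵀw=0.1650
σ²=wᵀΣw=λ₁·μ_p+λ₂ = 0.381220·0.165 + -0.032112 = 0.030790 ≈ 0.0308


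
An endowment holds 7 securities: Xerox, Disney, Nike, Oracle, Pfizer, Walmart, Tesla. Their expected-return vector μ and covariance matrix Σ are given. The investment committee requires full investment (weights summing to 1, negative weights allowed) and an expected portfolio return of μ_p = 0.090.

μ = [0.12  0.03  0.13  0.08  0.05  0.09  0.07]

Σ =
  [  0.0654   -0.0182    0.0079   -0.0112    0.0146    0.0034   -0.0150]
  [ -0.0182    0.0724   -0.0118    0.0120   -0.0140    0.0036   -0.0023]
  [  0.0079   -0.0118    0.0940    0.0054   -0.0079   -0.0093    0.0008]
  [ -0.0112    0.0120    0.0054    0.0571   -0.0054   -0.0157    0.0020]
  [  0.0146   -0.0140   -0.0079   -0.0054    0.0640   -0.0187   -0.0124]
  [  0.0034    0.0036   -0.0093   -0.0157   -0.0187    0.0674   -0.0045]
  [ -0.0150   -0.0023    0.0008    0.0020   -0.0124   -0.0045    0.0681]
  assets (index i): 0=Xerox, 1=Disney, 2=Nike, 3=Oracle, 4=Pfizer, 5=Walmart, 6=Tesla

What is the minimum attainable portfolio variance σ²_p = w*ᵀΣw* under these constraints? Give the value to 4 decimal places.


u=Σ⁻¹μ = [2.2227  1.1997  1.6347  2.2809  2.0925  2.6319  2.0267]
v=Σ⁻¹𝟙 = [21.2466  23.4331  16.1909  26.4940  34.9958  32.4782  27.7056]
a=μᵀu=1.181070  b=𝟙ᵀu=14.089142  c=𝟙ᵀv=182.544197  D=ac−b²=17.093553
λ₁=(c·0.090−b)/D = (182.544197·0.090−14.089142)/17.093553 = 0.136884
λ₂=(a−b·0.090)/D = (1.181070−14.089142·0.090)/17.093553 = -0.005087
w* = 0.136884·u + -0.005087·v:
  w_0 = 0.136884·2.2227 + -0.005087·21.2466 = 0.1962  (Xerox)
  w_1 = 0.136884·1.1997 + -0.005087·23.4331 = 0.0450  (Disney)
  w_2 = 0.136884·1.6347 + -0.005087·16.1909 = 0.1414  (Nike)
  w_3 = 0.136884·2.2809 + -0.005087·26.4940 = 0.1774  (Oracle)
  w_4 = 0.136884·2.0925 + -0.005087·34.9958 = 0.1084  (Pfizer)
  w_5 = 0.136884·2.6319 + -0.005087·32.4782 = 0.1950  (Walmart)
  w_6 = 0.136884·2.0267 + -0.005087·27.7056 = 0.1365  (Tesla)
Σw_i=1.0000  μᵀw=0.0900
σ²=wᵀΣw=λ₁·μ_p+λ₂ = 0.136884·0.090 + -0.005087 = 0.007233 ≈ 0.0072

0.0072


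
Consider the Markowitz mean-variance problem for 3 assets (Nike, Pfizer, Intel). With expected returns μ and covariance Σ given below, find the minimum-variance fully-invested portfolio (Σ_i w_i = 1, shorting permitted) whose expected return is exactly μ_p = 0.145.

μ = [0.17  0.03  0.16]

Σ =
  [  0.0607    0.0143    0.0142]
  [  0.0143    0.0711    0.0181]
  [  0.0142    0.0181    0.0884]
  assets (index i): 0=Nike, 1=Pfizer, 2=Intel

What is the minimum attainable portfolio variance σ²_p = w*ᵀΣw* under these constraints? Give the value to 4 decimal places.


x=Σ⁻¹μ = [2.5625  -0.4741  1.4954]
y=Σ⁻¹𝟙 = [12.4782  9.6906  7.3236]
a=μᵀx=0.660671  b=𝟙ᵀx=3.583798  c=𝟙ᵀy=29.492486  D=ac−b²=6.641206
λ₁=(c·0.145−b)/D = (29.492486·0.145−3.583798)/6.641206 = 0.104290
λ₂=(a−b·0.145)/D = (0.660671−3.583798·0.145)/6.641206 = 0.021234
w* = 0.104290·x + 0.021234·y:
  w_0 = 0.104290·2.5625 + 0.021234·12.4782 = 0.5322  (Nike)
  w_1 = 0.104290·-0.4741 + 0.021234·9.6906 = 0.1563  (Pfizer)
  w_2 = 0.104290·1.4954 + 0.021234·7.3236 = 0.3115  (Intel)
Σw_i=1.0000  μᵀw=0.1450
σ²=wᵀΣw=λ₁·μ_p+λ₂ = 0.104290·0.145 + 0.021234 = 0.036356 ≈ 0.0364

0.0364


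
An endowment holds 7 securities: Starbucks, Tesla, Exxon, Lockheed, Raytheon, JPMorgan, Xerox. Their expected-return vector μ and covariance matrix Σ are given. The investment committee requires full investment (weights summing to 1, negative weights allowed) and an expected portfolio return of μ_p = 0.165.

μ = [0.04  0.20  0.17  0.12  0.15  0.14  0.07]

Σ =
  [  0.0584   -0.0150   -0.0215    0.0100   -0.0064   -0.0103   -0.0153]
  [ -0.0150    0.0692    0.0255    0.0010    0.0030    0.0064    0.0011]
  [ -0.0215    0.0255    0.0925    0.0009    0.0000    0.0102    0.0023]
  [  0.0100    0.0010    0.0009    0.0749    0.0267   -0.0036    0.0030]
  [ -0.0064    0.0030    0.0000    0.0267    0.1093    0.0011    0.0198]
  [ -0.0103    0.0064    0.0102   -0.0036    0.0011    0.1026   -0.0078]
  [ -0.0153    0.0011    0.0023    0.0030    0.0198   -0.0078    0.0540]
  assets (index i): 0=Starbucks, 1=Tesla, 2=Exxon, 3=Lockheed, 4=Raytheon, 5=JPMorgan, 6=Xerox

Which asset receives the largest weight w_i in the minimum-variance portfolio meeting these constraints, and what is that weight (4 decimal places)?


p=Σ⁻¹μ = [2.5841  2.6885  1.4842  0.8815  0.9044  1.4623  1.7411]
q=Σ⁻¹𝟙 = [34.5370  15.4436  12.3666  6.4807  4.0413  13.2989  27.5418]
a=μᵀp=1.461426  b=𝟙ᵀp=11.746152  c=𝟙ᵀq=113.709748  D=ac−b²=28.206246
λ₁=(c·0.165−b)/D = (113.709748·0.165−11.746152)/28.206246 = 0.248738
λ₂=(a−b·0.165)/D = (1.461426−11.746152·0.165)/28.206246 = -0.016900
w* = 0.248738·p + -0.016900·q:
  w_0 = 0.248738·2.5841 + -0.016900·34.5370 = 0.0591  (Starbucks)
  w_1 = 0.248738·2.6885 + -0.016900·15.4436 = 0.4077  (Tesla)
  w_2 = 0.248738·1.4842 + -0.016900·12.3666 = 0.1602  (Exxon)
  w_3 = 0.248738·0.8815 + -0.016900·6.4807 = 0.1097  (Lockheed)
  w_4 = 0.248738·0.9044 + -0.016900·4.0413 = 0.1567  (Raytheon)
  w_5 = 0.248738·1.4623 + -0.016900·13.2989 = 0.1390  (JPMorgan)
  w_6 = 0.248738·1.7411 + -0.016900·27.5418 = -0.0324  (Xerox)
Σw_i=1.0000  μᵀw=0.1650
σ²=wᵀΣw=λ₁·μ_p+λ₂ = 0.248738·0.165 + -0.016900 = 0.024142 ≈ 0.0241

Tesla (0.4077)


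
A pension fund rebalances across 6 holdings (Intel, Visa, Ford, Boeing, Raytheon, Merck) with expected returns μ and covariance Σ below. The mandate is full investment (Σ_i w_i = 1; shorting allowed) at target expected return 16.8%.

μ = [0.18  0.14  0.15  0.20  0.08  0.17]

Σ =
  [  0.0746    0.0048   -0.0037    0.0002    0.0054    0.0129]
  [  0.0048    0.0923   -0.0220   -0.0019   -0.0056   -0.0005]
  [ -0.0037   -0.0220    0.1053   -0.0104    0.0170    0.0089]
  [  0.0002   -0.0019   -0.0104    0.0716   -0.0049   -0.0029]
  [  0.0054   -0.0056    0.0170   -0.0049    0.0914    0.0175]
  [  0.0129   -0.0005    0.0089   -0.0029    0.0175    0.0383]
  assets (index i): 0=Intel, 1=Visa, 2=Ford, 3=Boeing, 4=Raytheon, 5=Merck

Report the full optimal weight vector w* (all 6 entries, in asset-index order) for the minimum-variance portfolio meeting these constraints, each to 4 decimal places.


p=Σ⁻¹μ = [1.7350  1.9689  1.9070  3.2674  0.0093  3.6800]
q=Σ⁻¹𝟙 = [9.3334  14.0133  11.8370  17.2288  6.3722  18.7913]
a=μᵀp=2.153802  b=𝟙ᵀp=12.567477  c=𝟙ᵀq=77.575977  D=ac−b²=9.141783
λ₁=(c·0.168−b)/D = (77.575977·0.168−12.567477)/9.141783 = 0.050897
λ₂=(a−b·0.168)/D = (2.153802−12.567477·0.168)/9.141783 = 0.004645
w* = 0.050897·p + 0.004645·q:
  w_0 = 0.050897·1.7350 + 0.004645·9.3334 = 0.1317  (Intel)
  w_1 = 0.050897·1.9689 + 0.004645·14.0133 = 0.1653  (Visa)
  w_2 = 0.050897·1.9070 + 0.004645·11.8370 = 0.1520  (Ford)
  w_3 = 0.050897·3.2674 + 0.004645·17.2288 = 0.2463  (Boeing)
  w_4 = 0.050897·0.0093 + 0.004645·6.3722 = 0.0301  (Raytheon)
  w_5 = 0.050897·3.6800 + 0.004645·18.7913 = 0.2746  (Merck)
Σw_i=1.0000  μᵀw=0.1680
σ²=wᵀΣw=λ₁·μ_p+λ₂ = 0.050897·0.168 + 0.004645 = 0.013196 ≈ 0.0132

0.1317  0.1653  0.1520  0.2463  0.0301  0.2746
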